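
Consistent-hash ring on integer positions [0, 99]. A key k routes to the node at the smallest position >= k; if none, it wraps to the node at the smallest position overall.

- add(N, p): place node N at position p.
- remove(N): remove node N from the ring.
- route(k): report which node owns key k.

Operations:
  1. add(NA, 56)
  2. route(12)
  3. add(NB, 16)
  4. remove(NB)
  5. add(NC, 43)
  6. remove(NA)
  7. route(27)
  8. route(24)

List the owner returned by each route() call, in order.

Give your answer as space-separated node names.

Op 1: add NA@56 -> ring=[56:NA]
Op 2: route key 12: smallest pos >= 12 is 56 -> NA
Op 3: add NB@16 -> ring=[16:NB,56:NA]
Op 4: remove NB -> ring=[56:NA]
Op 5: add NC@43 -> ring=[43:NC,56:NA]
Op 6: remove NA -> ring=[43:NC]
Op 7: route key 27: smallest pos >= 27 is 43 -> NC
Op 8: route key 24: smallest pos >= 24 is 43 -> NC

Answer: NA NC NC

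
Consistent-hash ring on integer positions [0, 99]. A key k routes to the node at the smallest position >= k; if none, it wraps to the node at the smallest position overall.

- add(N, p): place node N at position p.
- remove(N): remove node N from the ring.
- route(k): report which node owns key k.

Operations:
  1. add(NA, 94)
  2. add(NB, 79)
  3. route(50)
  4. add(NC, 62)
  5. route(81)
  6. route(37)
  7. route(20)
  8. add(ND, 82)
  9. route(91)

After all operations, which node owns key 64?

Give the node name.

Answer: NB

Derivation:
Op 1: add NA@94 -> ring=[94:NA]
Op 2: add NB@79 -> ring=[79:NB,94:NA]
Op 3: route key 50: smallest pos >= 50 is 79 -> NB
Op 4: add NC@62 -> ring=[62:NC,79:NB,94:NA]
Op 5: route key 81: smallest pos >= 81 is 94 -> NA
Op 6: route key 37: smallest pos >= 37 is 62 -> NC
Op 7: route key 20: smallest pos >= 20 is 62 -> NC
Op 8: add ND@82 -> ring=[62:NC,79:NB,82:ND,94:NA]
Op 9: route key 91: smallest pos >= 91 is 94 -> NA
Final route key 64: smallest pos >= 64 is 79 -> NB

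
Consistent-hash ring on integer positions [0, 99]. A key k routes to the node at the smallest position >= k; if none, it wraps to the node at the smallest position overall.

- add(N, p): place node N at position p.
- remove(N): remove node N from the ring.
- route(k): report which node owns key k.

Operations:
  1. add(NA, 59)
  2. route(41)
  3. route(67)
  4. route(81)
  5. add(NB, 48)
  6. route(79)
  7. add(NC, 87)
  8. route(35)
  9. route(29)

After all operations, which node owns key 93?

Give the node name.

Op 1: add NA@59 -> ring=[59:NA]
Op 2: route key 41: smallest pos >= 41 is 59 -> NA
Op 3: route key 67: none >= 67, wrap to smallest pos 59 -> NA
Op 4: route key 81: none >= 81, wrap to smallest pos 59 -> NA
Op 5: add NB@48 -> ring=[48:NB,59:NA]
Op 6: route key 79: none >= 79, wrap to smallest pos 48 -> NB
Op 7: add NC@87 -> ring=[48:NB,59:NA,87:NC]
Op 8: route key 35: smallest pos >= 35 is 48 -> NB
Op 9: route key 29: smallest pos >= 29 is 48 -> NB
Final route key 93: none >= 93, wrap to smallest pos 48 -> NB

Answer: NB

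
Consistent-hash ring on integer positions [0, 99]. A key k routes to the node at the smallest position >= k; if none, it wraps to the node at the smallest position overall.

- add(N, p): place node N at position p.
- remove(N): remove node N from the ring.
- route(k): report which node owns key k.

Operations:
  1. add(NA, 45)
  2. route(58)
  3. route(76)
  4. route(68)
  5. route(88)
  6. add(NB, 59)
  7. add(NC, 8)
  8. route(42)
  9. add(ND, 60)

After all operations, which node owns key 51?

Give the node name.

Op 1: add NA@45 -> ring=[45:NA]
Op 2: route key 58: none >= 58, wrap to smallest pos 45 -> NA
Op 3: route key 76: none >= 76, wrap to smallest pos 45 -> NA
Op 4: route key 68: none >= 68, wrap to smallest pos 45 -> NA
Op 5: route key 88: none >= 88, wrap to smallest pos 45 -> NA
Op 6: add NB@59 -> ring=[45:NA,59:NB]
Op 7: add NC@8 -> ring=[8:NC,45:NA,59:NB]
Op 8: route key 42: smallest pos >= 42 is 45 -> NA
Op 9: add ND@60 -> ring=[8:NC,45:NA,59:NB,60:ND]
Final route key 51: smallest pos >= 51 is 59 -> NB

Answer: NB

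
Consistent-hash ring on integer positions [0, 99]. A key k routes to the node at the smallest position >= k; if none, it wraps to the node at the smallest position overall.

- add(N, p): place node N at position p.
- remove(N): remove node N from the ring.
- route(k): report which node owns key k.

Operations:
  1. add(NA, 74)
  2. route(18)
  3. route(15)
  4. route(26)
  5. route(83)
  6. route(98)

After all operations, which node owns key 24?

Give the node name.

Answer: NA

Derivation:
Op 1: add NA@74 -> ring=[74:NA]
Op 2: route key 18: smallest pos >= 18 is 74 -> NA
Op 3: route key 15: smallest pos >= 15 is 74 -> NA
Op 4: route key 26: smallest pos >= 26 is 74 -> NA
Op 5: route key 83: none >= 83, wrap to smallest pos 74 -> NA
Op 6: route key 98: none >= 98, wrap to smallest pos 74 -> NA
Final route key 24: smallest pos >= 24 is 74 -> NA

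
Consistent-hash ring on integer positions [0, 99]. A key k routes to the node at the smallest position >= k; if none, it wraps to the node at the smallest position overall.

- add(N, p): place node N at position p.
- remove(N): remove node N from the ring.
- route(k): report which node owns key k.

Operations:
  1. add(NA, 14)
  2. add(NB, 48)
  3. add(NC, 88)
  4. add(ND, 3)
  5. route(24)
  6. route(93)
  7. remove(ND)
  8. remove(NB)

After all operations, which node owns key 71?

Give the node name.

Answer: NC

Derivation:
Op 1: add NA@14 -> ring=[14:NA]
Op 2: add NB@48 -> ring=[14:NA,48:NB]
Op 3: add NC@88 -> ring=[14:NA,48:NB,88:NC]
Op 4: add ND@3 -> ring=[3:ND,14:NA,48:NB,88:NC]
Op 5: route key 24: smallest pos >= 24 is 48 -> NB
Op 6: route key 93: none >= 93, wrap to smallest pos 3 -> ND
Op 7: remove ND -> ring=[14:NA,48:NB,88:NC]
Op 8: remove NB -> ring=[14:NA,88:NC]
Final route key 71: smallest pos >= 71 is 88 -> NC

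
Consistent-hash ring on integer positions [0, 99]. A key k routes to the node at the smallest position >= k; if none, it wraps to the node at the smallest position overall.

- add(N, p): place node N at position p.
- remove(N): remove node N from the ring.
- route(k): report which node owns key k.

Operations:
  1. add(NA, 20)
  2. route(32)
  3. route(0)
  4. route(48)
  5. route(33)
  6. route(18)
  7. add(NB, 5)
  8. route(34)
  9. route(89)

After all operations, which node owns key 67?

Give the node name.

Answer: NB

Derivation:
Op 1: add NA@20 -> ring=[20:NA]
Op 2: route key 32: none >= 32, wrap to smallest pos 20 -> NA
Op 3: route key 0: smallest pos >= 0 is 20 -> NA
Op 4: route key 48: none >= 48, wrap to smallest pos 20 -> NA
Op 5: route key 33: none >= 33, wrap to smallest pos 20 -> NA
Op 6: route key 18: smallest pos >= 18 is 20 -> NA
Op 7: add NB@5 -> ring=[5:NB,20:NA]
Op 8: route key 34: none >= 34, wrap to smallest pos 5 -> NB
Op 9: route key 89: none >= 89, wrap to smallest pos 5 -> NB
Final route key 67: none >= 67, wrap to smallest pos 5 -> NB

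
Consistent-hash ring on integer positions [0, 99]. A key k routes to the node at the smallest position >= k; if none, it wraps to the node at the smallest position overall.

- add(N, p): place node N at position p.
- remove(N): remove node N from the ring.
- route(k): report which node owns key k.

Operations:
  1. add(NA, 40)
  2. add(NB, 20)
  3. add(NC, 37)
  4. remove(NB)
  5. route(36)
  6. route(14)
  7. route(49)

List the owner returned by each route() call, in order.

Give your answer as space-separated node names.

Op 1: add NA@40 -> ring=[40:NA]
Op 2: add NB@20 -> ring=[20:NB,40:NA]
Op 3: add NC@37 -> ring=[20:NB,37:NC,40:NA]
Op 4: remove NB -> ring=[37:NC,40:NA]
Op 5: route key 36: smallest pos >= 36 is 37 -> NC
Op 6: route key 14: smallest pos >= 14 is 37 -> NC
Op 7: route key 49: none >= 49, wrap to smallest pos 37 -> NC

Answer: NC NC NC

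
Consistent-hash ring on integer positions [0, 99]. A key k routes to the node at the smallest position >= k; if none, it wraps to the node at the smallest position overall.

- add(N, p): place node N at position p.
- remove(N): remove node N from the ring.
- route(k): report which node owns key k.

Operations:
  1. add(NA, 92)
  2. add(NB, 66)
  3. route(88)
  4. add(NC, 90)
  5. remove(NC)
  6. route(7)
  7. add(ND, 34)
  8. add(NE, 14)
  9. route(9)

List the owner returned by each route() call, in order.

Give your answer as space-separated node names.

Answer: NA NB NE

Derivation:
Op 1: add NA@92 -> ring=[92:NA]
Op 2: add NB@66 -> ring=[66:NB,92:NA]
Op 3: route key 88: smallest pos >= 88 is 92 -> NA
Op 4: add NC@90 -> ring=[66:NB,90:NC,92:NA]
Op 5: remove NC -> ring=[66:NB,92:NA]
Op 6: route key 7: smallest pos >= 7 is 66 -> NB
Op 7: add ND@34 -> ring=[34:ND,66:NB,92:NA]
Op 8: add NE@14 -> ring=[14:NE,34:ND,66:NB,92:NA]
Op 9: route key 9: smallest pos >= 9 is 14 -> NE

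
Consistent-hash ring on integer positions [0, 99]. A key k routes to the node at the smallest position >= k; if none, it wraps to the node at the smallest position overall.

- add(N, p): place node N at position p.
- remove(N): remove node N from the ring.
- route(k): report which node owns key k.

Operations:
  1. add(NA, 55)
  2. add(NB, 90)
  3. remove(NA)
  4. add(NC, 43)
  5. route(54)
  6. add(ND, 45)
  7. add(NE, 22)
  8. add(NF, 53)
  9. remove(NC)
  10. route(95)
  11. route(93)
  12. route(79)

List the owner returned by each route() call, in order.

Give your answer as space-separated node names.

Answer: NB NE NE NB

Derivation:
Op 1: add NA@55 -> ring=[55:NA]
Op 2: add NB@90 -> ring=[55:NA,90:NB]
Op 3: remove NA -> ring=[90:NB]
Op 4: add NC@43 -> ring=[43:NC,90:NB]
Op 5: route key 54: smallest pos >= 54 is 90 -> NB
Op 6: add ND@45 -> ring=[43:NC,45:ND,90:NB]
Op 7: add NE@22 -> ring=[22:NE,43:NC,45:ND,90:NB]
Op 8: add NF@53 -> ring=[22:NE,43:NC,45:ND,53:NF,90:NB]
Op 9: remove NC -> ring=[22:NE,45:ND,53:NF,90:NB]
Op 10: route key 95: none >= 95, wrap to smallest pos 22 -> NE
Op 11: route key 93: none >= 93, wrap to smallest pos 22 -> NE
Op 12: route key 79: smallest pos >= 79 is 90 -> NB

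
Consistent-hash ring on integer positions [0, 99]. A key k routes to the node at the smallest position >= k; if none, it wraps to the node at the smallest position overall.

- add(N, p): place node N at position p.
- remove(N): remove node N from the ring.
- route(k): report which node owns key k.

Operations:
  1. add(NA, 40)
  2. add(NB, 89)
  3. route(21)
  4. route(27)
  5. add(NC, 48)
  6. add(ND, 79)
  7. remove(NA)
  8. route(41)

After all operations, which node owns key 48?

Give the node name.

Answer: NC

Derivation:
Op 1: add NA@40 -> ring=[40:NA]
Op 2: add NB@89 -> ring=[40:NA,89:NB]
Op 3: route key 21: smallest pos >= 21 is 40 -> NA
Op 4: route key 27: smallest pos >= 27 is 40 -> NA
Op 5: add NC@48 -> ring=[40:NA,48:NC,89:NB]
Op 6: add ND@79 -> ring=[40:NA,48:NC,79:ND,89:NB]
Op 7: remove NA -> ring=[48:NC,79:ND,89:NB]
Op 8: route key 41: smallest pos >= 41 is 48 -> NC
Final route key 48: smallest pos >= 48 is 48 -> NC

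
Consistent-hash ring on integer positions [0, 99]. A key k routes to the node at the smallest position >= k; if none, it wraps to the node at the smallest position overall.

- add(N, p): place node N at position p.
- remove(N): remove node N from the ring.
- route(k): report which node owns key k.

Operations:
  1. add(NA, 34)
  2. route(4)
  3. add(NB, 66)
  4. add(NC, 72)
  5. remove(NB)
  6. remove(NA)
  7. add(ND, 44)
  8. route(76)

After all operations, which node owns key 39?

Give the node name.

Answer: ND

Derivation:
Op 1: add NA@34 -> ring=[34:NA]
Op 2: route key 4: smallest pos >= 4 is 34 -> NA
Op 3: add NB@66 -> ring=[34:NA,66:NB]
Op 4: add NC@72 -> ring=[34:NA,66:NB,72:NC]
Op 5: remove NB -> ring=[34:NA,72:NC]
Op 6: remove NA -> ring=[72:NC]
Op 7: add ND@44 -> ring=[44:ND,72:NC]
Op 8: route key 76: none >= 76, wrap to smallest pos 44 -> ND
Final route key 39: smallest pos >= 39 is 44 -> ND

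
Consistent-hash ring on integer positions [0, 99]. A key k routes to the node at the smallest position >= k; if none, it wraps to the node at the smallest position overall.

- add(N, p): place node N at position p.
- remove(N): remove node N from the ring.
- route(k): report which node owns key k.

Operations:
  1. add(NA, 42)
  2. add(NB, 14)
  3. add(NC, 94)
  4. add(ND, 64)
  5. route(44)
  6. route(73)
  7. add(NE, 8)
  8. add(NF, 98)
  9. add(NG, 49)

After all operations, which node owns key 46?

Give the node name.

Answer: NG

Derivation:
Op 1: add NA@42 -> ring=[42:NA]
Op 2: add NB@14 -> ring=[14:NB,42:NA]
Op 3: add NC@94 -> ring=[14:NB,42:NA,94:NC]
Op 4: add ND@64 -> ring=[14:NB,42:NA,64:ND,94:NC]
Op 5: route key 44: smallest pos >= 44 is 64 -> ND
Op 6: route key 73: smallest pos >= 73 is 94 -> NC
Op 7: add NE@8 -> ring=[8:NE,14:NB,42:NA,64:ND,94:NC]
Op 8: add NF@98 -> ring=[8:NE,14:NB,42:NA,64:ND,94:NC,98:NF]
Op 9: add NG@49 -> ring=[8:NE,14:NB,42:NA,49:NG,64:ND,94:NC,98:NF]
Final route key 46: smallest pos >= 46 is 49 -> NG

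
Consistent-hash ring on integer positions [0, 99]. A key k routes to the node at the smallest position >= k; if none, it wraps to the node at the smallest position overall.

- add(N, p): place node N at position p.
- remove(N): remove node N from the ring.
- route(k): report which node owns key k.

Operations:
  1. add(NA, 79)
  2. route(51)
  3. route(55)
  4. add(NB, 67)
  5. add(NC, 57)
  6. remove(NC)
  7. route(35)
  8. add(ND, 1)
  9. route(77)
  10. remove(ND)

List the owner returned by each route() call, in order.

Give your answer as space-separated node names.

Answer: NA NA NB NA

Derivation:
Op 1: add NA@79 -> ring=[79:NA]
Op 2: route key 51: smallest pos >= 51 is 79 -> NA
Op 3: route key 55: smallest pos >= 55 is 79 -> NA
Op 4: add NB@67 -> ring=[67:NB,79:NA]
Op 5: add NC@57 -> ring=[57:NC,67:NB,79:NA]
Op 6: remove NC -> ring=[67:NB,79:NA]
Op 7: route key 35: smallest pos >= 35 is 67 -> NB
Op 8: add ND@1 -> ring=[1:ND,67:NB,79:NA]
Op 9: route key 77: smallest pos >= 77 is 79 -> NA
Op 10: remove ND -> ring=[67:NB,79:NA]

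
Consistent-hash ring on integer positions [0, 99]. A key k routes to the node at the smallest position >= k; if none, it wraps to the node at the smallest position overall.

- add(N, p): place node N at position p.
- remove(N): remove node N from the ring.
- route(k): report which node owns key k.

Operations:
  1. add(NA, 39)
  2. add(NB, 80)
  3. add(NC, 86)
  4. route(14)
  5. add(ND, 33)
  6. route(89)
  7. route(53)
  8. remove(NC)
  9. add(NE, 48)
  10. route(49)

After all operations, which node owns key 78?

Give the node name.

Answer: NB

Derivation:
Op 1: add NA@39 -> ring=[39:NA]
Op 2: add NB@80 -> ring=[39:NA,80:NB]
Op 3: add NC@86 -> ring=[39:NA,80:NB,86:NC]
Op 4: route key 14: smallest pos >= 14 is 39 -> NA
Op 5: add ND@33 -> ring=[33:ND,39:NA,80:NB,86:NC]
Op 6: route key 89: none >= 89, wrap to smallest pos 33 -> ND
Op 7: route key 53: smallest pos >= 53 is 80 -> NB
Op 8: remove NC -> ring=[33:ND,39:NA,80:NB]
Op 9: add NE@48 -> ring=[33:ND,39:NA,48:NE,80:NB]
Op 10: route key 49: smallest pos >= 49 is 80 -> NB
Final route key 78: smallest pos >= 78 is 80 -> NB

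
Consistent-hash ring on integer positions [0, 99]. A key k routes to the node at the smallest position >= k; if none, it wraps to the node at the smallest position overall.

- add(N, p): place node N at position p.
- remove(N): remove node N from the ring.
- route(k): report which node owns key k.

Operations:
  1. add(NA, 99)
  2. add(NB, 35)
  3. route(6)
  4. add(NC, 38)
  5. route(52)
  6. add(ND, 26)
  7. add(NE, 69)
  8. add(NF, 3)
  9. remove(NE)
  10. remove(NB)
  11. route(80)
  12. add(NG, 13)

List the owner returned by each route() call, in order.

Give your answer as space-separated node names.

Op 1: add NA@99 -> ring=[99:NA]
Op 2: add NB@35 -> ring=[35:NB,99:NA]
Op 3: route key 6: smallest pos >= 6 is 35 -> NB
Op 4: add NC@38 -> ring=[35:NB,38:NC,99:NA]
Op 5: route key 52: smallest pos >= 52 is 99 -> NA
Op 6: add ND@26 -> ring=[26:ND,35:NB,38:NC,99:NA]
Op 7: add NE@69 -> ring=[26:ND,35:NB,38:NC,69:NE,99:NA]
Op 8: add NF@3 -> ring=[3:NF,26:ND,35:NB,38:NC,69:NE,99:NA]
Op 9: remove NE -> ring=[3:NF,26:ND,35:NB,38:NC,99:NA]
Op 10: remove NB -> ring=[3:NF,26:ND,38:NC,99:NA]
Op 11: route key 80: smallest pos >= 80 is 99 -> NA
Op 12: add NG@13 -> ring=[3:NF,13:NG,26:ND,38:NC,99:NA]

Answer: NB NA NA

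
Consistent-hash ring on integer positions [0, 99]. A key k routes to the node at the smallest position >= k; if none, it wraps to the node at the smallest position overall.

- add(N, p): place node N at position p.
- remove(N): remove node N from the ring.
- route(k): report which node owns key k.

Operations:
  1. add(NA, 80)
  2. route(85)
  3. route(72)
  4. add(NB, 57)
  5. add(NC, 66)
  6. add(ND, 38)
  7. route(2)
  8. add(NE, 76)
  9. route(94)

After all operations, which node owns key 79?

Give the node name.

Op 1: add NA@80 -> ring=[80:NA]
Op 2: route key 85: none >= 85, wrap to smallest pos 80 -> NA
Op 3: route key 72: smallest pos >= 72 is 80 -> NA
Op 4: add NB@57 -> ring=[57:NB,80:NA]
Op 5: add NC@66 -> ring=[57:NB,66:NC,80:NA]
Op 6: add ND@38 -> ring=[38:ND,57:NB,66:NC,80:NA]
Op 7: route key 2: smallest pos >= 2 is 38 -> ND
Op 8: add NE@76 -> ring=[38:ND,57:NB,66:NC,76:NE,80:NA]
Op 9: route key 94: none >= 94, wrap to smallest pos 38 -> ND
Final route key 79: smallest pos >= 79 is 80 -> NA

Answer: NA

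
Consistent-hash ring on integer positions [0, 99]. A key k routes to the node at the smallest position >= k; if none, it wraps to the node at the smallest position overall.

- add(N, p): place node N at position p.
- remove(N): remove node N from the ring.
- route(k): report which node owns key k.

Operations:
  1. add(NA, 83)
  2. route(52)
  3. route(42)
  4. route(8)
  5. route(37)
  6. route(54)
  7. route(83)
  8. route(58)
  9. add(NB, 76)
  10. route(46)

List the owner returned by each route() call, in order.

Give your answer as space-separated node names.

Op 1: add NA@83 -> ring=[83:NA]
Op 2: route key 52: smallest pos >= 52 is 83 -> NA
Op 3: route key 42: smallest pos >= 42 is 83 -> NA
Op 4: route key 8: smallest pos >= 8 is 83 -> NA
Op 5: route key 37: smallest pos >= 37 is 83 -> NA
Op 6: route key 54: smallest pos >= 54 is 83 -> NA
Op 7: route key 83: smallest pos >= 83 is 83 -> NA
Op 8: route key 58: smallest pos >= 58 is 83 -> NA
Op 9: add NB@76 -> ring=[76:NB,83:NA]
Op 10: route key 46: smallest pos >= 46 is 76 -> NB

Answer: NA NA NA NA NA NA NA NB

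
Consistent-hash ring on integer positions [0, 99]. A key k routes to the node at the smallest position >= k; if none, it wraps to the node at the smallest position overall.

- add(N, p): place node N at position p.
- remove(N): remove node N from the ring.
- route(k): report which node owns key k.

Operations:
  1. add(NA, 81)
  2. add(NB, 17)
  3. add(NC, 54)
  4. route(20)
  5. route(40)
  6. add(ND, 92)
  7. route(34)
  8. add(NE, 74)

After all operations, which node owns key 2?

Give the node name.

Op 1: add NA@81 -> ring=[81:NA]
Op 2: add NB@17 -> ring=[17:NB,81:NA]
Op 3: add NC@54 -> ring=[17:NB,54:NC,81:NA]
Op 4: route key 20: smallest pos >= 20 is 54 -> NC
Op 5: route key 40: smallest pos >= 40 is 54 -> NC
Op 6: add ND@92 -> ring=[17:NB,54:NC,81:NA,92:ND]
Op 7: route key 34: smallest pos >= 34 is 54 -> NC
Op 8: add NE@74 -> ring=[17:NB,54:NC,74:NE,81:NA,92:ND]
Final route key 2: smallest pos >= 2 is 17 -> NB

Answer: NB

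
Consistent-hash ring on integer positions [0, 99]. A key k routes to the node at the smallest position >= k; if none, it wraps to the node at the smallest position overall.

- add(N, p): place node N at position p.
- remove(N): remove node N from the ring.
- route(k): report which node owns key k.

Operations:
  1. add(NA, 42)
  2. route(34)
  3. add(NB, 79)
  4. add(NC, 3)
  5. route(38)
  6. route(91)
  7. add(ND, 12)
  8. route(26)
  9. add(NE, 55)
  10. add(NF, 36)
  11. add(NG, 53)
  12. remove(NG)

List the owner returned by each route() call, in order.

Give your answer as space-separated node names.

Answer: NA NA NC NA

Derivation:
Op 1: add NA@42 -> ring=[42:NA]
Op 2: route key 34: smallest pos >= 34 is 42 -> NA
Op 3: add NB@79 -> ring=[42:NA,79:NB]
Op 4: add NC@3 -> ring=[3:NC,42:NA,79:NB]
Op 5: route key 38: smallest pos >= 38 is 42 -> NA
Op 6: route key 91: none >= 91, wrap to smallest pos 3 -> NC
Op 7: add ND@12 -> ring=[3:NC,12:ND,42:NA,79:NB]
Op 8: route key 26: smallest pos >= 26 is 42 -> NA
Op 9: add NE@55 -> ring=[3:NC,12:ND,42:NA,55:NE,79:NB]
Op 10: add NF@36 -> ring=[3:NC,12:ND,36:NF,42:NA,55:NE,79:NB]
Op 11: add NG@53 -> ring=[3:NC,12:ND,36:NF,42:NA,53:NG,55:NE,79:NB]
Op 12: remove NG -> ring=[3:NC,12:ND,36:NF,42:NA,55:NE,79:NB]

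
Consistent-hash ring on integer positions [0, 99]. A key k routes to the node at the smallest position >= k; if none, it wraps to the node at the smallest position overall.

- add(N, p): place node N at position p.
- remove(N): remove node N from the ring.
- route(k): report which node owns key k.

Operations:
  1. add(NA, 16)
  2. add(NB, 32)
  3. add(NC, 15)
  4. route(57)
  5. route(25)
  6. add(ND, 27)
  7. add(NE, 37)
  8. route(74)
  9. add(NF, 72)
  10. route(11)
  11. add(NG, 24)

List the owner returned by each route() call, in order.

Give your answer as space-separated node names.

Answer: NC NB NC NC

Derivation:
Op 1: add NA@16 -> ring=[16:NA]
Op 2: add NB@32 -> ring=[16:NA,32:NB]
Op 3: add NC@15 -> ring=[15:NC,16:NA,32:NB]
Op 4: route key 57: none >= 57, wrap to smallest pos 15 -> NC
Op 5: route key 25: smallest pos >= 25 is 32 -> NB
Op 6: add ND@27 -> ring=[15:NC,16:NA,27:ND,32:NB]
Op 7: add NE@37 -> ring=[15:NC,16:NA,27:ND,32:NB,37:NE]
Op 8: route key 74: none >= 74, wrap to smallest pos 15 -> NC
Op 9: add NF@72 -> ring=[15:NC,16:NA,27:ND,32:NB,37:NE,72:NF]
Op 10: route key 11: smallest pos >= 11 is 15 -> NC
Op 11: add NG@24 -> ring=[15:NC,16:NA,24:NG,27:ND,32:NB,37:NE,72:NF]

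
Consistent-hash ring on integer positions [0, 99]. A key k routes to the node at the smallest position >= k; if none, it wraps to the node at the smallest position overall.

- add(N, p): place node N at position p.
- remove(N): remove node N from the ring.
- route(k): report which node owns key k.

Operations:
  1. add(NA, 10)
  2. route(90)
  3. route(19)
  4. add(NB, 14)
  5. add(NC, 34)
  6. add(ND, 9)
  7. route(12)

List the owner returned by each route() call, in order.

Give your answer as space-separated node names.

Op 1: add NA@10 -> ring=[10:NA]
Op 2: route key 90: none >= 90, wrap to smallest pos 10 -> NA
Op 3: route key 19: none >= 19, wrap to smallest pos 10 -> NA
Op 4: add NB@14 -> ring=[10:NA,14:NB]
Op 5: add NC@34 -> ring=[10:NA,14:NB,34:NC]
Op 6: add ND@9 -> ring=[9:ND,10:NA,14:NB,34:NC]
Op 7: route key 12: smallest pos >= 12 is 14 -> NB

Answer: NA NA NB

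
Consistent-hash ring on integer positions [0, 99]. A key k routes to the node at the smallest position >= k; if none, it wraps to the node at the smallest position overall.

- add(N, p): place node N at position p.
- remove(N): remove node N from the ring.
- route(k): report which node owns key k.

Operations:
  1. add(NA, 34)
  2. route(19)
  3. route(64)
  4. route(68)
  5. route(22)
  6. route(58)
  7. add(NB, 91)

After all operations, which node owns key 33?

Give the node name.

Answer: NA

Derivation:
Op 1: add NA@34 -> ring=[34:NA]
Op 2: route key 19: smallest pos >= 19 is 34 -> NA
Op 3: route key 64: none >= 64, wrap to smallest pos 34 -> NA
Op 4: route key 68: none >= 68, wrap to smallest pos 34 -> NA
Op 5: route key 22: smallest pos >= 22 is 34 -> NA
Op 6: route key 58: none >= 58, wrap to smallest pos 34 -> NA
Op 7: add NB@91 -> ring=[34:NA,91:NB]
Final route key 33: smallest pos >= 33 is 34 -> NA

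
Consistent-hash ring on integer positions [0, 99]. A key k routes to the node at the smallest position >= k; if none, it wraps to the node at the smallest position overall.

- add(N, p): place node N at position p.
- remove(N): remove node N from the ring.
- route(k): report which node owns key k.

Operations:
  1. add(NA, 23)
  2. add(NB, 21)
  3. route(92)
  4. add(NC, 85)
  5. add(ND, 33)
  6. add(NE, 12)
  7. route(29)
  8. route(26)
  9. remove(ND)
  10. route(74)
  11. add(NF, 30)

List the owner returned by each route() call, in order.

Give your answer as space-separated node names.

Answer: NB ND ND NC

Derivation:
Op 1: add NA@23 -> ring=[23:NA]
Op 2: add NB@21 -> ring=[21:NB,23:NA]
Op 3: route key 92: none >= 92, wrap to smallest pos 21 -> NB
Op 4: add NC@85 -> ring=[21:NB,23:NA,85:NC]
Op 5: add ND@33 -> ring=[21:NB,23:NA,33:ND,85:NC]
Op 6: add NE@12 -> ring=[12:NE,21:NB,23:NA,33:ND,85:NC]
Op 7: route key 29: smallest pos >= 29 is 33 -> ND
Op 8: route key 26: smallest pos >= 26 is 33 -> ND
Op 9: remove ND -> ring=[12:NE,21:NB,23:NA,85:NC]
Op 10: route key 74: smallest pos >= 74 is 85 -> NC
Op 11: add NF@30 -> ring=[12:NE,21:NB,23:NA,30:NF,85:NC]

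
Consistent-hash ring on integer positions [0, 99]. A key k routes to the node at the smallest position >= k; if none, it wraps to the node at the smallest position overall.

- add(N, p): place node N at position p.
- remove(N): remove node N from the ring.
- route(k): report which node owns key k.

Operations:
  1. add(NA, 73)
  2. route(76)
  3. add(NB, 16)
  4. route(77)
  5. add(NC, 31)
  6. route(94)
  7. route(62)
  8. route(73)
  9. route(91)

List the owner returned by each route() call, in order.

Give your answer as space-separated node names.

Answer: NA NB NB NA NA NB

Derivation:
Op 1: add NA@73 -> ring=[73:NA]
Op 2: route key 76: none >= 76, wrap to smallest pos 73 -> NA
Op 3: add NB@16 -> ring=[16:NB,73:NA]
Op 4: route key 77: none >= 77, wrap to smallest pos 16 -> NB
Op 5: add NC@31 -> ring=[16:NB,31:NC,73:NA]
Op 6: route key 94: none >= 94, wrap to smallest pos 16 -> NB
Op 7: route key 62: smallest pos >= 62 is 73 -> NA
Op 8: route key 73: smallest pos >= 73 is 73 -> NA
Op 9: route key 91: none >= 91, wrap to smallest pos 16 -> NB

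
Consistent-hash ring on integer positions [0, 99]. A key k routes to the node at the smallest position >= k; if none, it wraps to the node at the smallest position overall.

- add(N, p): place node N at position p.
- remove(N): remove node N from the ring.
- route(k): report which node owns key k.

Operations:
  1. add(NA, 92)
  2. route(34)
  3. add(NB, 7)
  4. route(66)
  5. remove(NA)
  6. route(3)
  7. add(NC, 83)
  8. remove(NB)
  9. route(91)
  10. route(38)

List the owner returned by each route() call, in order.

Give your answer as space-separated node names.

Answer: NA NA NB NC NC

Derivation:
Op 1: add NA@92 -> ring=[92:NA]
Op 2: route key 34: smallest pos >= 34 is 92 -> NA
Op 3: add NB@7 -> ring=[7:NB,92:NA]
Op 4: route key 66: smallest pos >= 66 is 92 -> NA
Op 5: remove NA -> ring=[7:NB]
Op 6: route key 3: smallest pos >= 3 is 7 -> NB
Op 7: add NC@83 -> ring=[7:NB,83:NC]
Op 8: remove NB -> ring=[83:NC]
Op 9: route key 91: none >= 91, wrap to smallest pos 83 -> NC
Op 10: route key 38: smallest pos >= 38 is 83 -> NC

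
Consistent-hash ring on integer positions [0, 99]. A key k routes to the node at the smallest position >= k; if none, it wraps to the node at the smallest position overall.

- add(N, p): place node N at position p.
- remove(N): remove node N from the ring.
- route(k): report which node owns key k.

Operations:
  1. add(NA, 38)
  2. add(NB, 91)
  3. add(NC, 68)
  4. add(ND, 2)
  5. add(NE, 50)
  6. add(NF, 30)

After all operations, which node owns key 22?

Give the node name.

Op 1: add NA@38 -> ring=[38:NA]
Op 2: add NB@91 -> ring=[38:NA,91:NB]
Op 3: add NC@68 -> ring=[38:NA,68:NC,91:NB]
Op 4: add ND@2 -> ring=[2:ND,38:NA,68:NC,91:NB]
Op 5: add NE@50 -> ring=[2:ND,38:NA,50:NE,68:NC,91:NB]
Op 6: add NF@30 -> ring=[2:ND,30:NF,38:NA,50:NE,68:NC,91:NB]
Final route key 22: smallest pos >= 22 is 30 -> NF

Answer: NF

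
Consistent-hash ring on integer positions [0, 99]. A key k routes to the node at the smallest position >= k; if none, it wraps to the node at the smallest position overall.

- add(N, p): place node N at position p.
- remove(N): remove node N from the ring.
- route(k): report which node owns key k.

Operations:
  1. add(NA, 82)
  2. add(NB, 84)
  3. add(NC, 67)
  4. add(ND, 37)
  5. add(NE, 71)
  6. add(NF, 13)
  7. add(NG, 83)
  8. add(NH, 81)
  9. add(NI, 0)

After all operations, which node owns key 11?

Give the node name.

Answer: NF

Derivation:
Op 1: add NA@82 -> ring=[82:NA]
Op 2: add NB@84 -> ring=[82:NA,84:NB]
Op 3: add NC@67 -> ring=[67:NC,82:NA,84:NB]
Op 4: add ND@37 -> ring=[37:ND,67:NC,82:NA,84:NB]
Op 5: add NE@71 -> ring=[37:ND,67:NC,71:NE,82:NA,84:NB]
Op 6: add NF@13 -> ring=[13:NF,37:ND,67:NC,71:NE,82:NA,84:NB]
Op 7: add NG@83 -> ring=[13:NF,37:ND,67:NC,71:NE,82:NA,83:NG,84:NB]
Op 8: add NH@81 -> ring=[13:NF,37:ND,67:NC,71:NE,81:NH,82:NA,83:NG,84:NB]
Op 9: add NI@0 -> ring=[0:NI,13:NF,37:ND,67:NC,71:NE,81:NH,82:NA,83:NG,84:NB]
Final route key 11: smallest pos >= 11 is 13 -> NF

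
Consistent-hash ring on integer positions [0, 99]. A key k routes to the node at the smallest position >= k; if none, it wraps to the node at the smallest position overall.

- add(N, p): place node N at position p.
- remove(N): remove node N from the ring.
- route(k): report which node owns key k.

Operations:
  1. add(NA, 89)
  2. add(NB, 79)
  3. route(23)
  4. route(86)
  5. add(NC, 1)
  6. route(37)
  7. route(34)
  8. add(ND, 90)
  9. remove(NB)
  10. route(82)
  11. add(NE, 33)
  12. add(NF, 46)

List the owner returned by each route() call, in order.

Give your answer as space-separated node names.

Answer: NB NA NB NB NA

Derivation:
Op 1: add NA@89 -> ring=[89:NA]
Op 2: add NB@79 -> ring=[79:NB,89:NA]
Op 3: route key 23: smallest pos >= 23 is 79 -> NB
Op 4: route key 86: smallest pos >= 86 is 89 -> NA
Op 5: add NC@1 -> ring=[1:NC,79:NB,89:NA]
Op 6: route key 37: smallest pos >= 37 is 79 -> NB
Op 7: route key 34: smallest pos >= 34 is 79 -> NB
Op 8: add ND@90 -> ring=[1:NC,79:NB,89:NA,90:ND]
Op 9: remove NB -> ring=[1:NC,89:NA,90:ND]
Op 10: route key 82: smallest pos >= 82 is 89 -> NA
Op 11: add NE@33 -> ring=[1:NC,33:NE,89:NA,90:ND]
Op 12: add NF@46 -> ring=[1:NC,33:NE,46:NF,89:NA,90:ND]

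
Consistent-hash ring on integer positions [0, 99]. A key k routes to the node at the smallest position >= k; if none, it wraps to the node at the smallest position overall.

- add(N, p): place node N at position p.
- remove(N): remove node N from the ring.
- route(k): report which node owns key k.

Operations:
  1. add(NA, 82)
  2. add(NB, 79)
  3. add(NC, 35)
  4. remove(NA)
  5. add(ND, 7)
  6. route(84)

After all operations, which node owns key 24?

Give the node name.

Op 1: add NA@82 -> ring=[82:NA]
Op 2: add NB@79 -> ring=[79:NB,82:NA]
Op 3: add NC@35 -> ring=[35:NC,79:NB,82:NA]
Op 4: remove NA -> ring=[35:NC,79:NB]
Op 5: add ND@7 -> ring=[7:ND,35:NC,79:NB]
Op 6: route key 84: none >= 84, wrap to smallest pos 7 -> ND
Final route key 24: smallest pos >= 24 is 35 -> NC

Answer: NC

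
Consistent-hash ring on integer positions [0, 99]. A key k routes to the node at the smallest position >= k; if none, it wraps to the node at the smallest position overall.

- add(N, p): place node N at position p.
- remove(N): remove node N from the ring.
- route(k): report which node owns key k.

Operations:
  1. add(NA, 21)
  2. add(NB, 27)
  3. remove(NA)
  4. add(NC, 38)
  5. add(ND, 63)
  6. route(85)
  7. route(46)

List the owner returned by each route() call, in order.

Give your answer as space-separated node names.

Op 1: add NA@21 -> ring=[21:NA]
Op 2: add NB@27 -> ring=[21:NA,27:NB]
Op 3: remove NA -> ring=[27:NB]
Op 4: add NC@38 -> ring=[27:NB,38:NC]
Op 5: add ND@63 -> ring=[27:NB,38:NC,63:ND]
Op 6: route key 85: none >= 85, wrap to smallest pos 27 -> NB
Op 7: route key 46: smallest pos >= 46 is 63 -> ND

Answer: NB ND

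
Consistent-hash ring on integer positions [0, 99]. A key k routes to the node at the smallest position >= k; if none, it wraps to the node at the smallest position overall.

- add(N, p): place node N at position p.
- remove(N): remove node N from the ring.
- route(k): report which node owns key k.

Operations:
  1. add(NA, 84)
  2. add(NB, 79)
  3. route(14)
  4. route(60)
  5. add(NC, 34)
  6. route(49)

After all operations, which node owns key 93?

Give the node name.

Op 1: add NA@84 -> ring=[84:NA]
Op 2: add NB@79 -> ring=[79:NB,84:NA]
Op 3: route key 14: smallest pos >= 14 is 79 -> NB
Op 4: route key 60: smallest pos >= 60 is 79 -> NB
Op 5: add NC@34 -> ring=[34:NC,79:NB,84:NA]
Op 6: route key 49: smallest pos >= 49 is 79 -> NB
Final route key 93: none >= 93, wrap to smallest pos 34 -> NC

Answer: NC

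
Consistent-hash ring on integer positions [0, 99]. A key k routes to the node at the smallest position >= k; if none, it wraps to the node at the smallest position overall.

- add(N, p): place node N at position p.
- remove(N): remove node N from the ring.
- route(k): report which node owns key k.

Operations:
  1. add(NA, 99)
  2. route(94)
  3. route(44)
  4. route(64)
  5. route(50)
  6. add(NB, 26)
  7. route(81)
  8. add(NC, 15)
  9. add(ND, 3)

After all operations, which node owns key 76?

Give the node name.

Answer: NA

Derivation:
Op 1: add NA@99 -> ring=[99:NA]
Op 2: route key 94: smallest pos >= 94 is 99 -> NA
Op 3: route key 44: smallest pos >= 44 is 99 -> NA
Op 4: route key 64: smallest pos >= 64 is 99 -> NA
Op 5: route key 50: smallest pos >= 50 is 99 -> NA
Op 6: add NB@26 -> ring=[26:NB,99:NA]
Op 7: route key 81: smallest pos >= 81 is 99 -> NA
Op 8: add NC@15 -> ring=[15:NC,26:NB,99:NA]
Op 9: add ND@3 -> ring=[3:ND,15:NC,26:NB,99:NA]
Final route key 76: smallest pos >= 76 is 99 -> NA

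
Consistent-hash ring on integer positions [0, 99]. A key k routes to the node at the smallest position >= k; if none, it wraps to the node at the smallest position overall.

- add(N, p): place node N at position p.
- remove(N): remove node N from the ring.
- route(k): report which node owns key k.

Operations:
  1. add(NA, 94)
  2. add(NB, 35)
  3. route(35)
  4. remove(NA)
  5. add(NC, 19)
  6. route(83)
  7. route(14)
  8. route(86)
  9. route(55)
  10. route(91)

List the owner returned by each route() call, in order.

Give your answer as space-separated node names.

Op 1: add NA@94 -> ring=[94:NA]
Op 2: add NB@35 -> ring=[35:NB,94:NA]
Op 3: route key 35: smallest pos >= 35 is 35 -> NB
Op 4: remove NA -> ring=[35:NB]
Op 5: add NC@19 -> ring=[19:NC,35:NB]
Op 6: route key 83: none >= 83, wrap to smallest pos 19 -> NC
Op 7: route key 14: smallest pos >= 14 is 19 -> NC
Op 8: route key 86: none >= 86, wrap to smallest pos 19 -> NC
Op 9: route key 55: none >= 55, wrap to smallest pos 19 -> NC
Op 10: route key 91: none >= 91, wrap to smallest pos 19 -> NC

Answer: NB NC NC NC NC NC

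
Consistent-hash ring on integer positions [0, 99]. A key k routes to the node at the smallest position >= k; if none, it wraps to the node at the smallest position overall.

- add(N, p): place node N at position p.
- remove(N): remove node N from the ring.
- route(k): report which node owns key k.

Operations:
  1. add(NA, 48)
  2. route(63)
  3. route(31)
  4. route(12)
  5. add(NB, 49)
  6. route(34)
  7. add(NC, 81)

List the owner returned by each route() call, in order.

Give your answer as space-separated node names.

Op 1: add NA@48 -> ring=[48:NA]
Op 2: route key 63: none >= 63, wrap to smallest pos 48 -> NA
Op 3: route key 31: smallest pos >= 31 is 48 -> NA
Op 4: route key 12: smallest pos >= 12 is 48 -> NA
Op 5: add NB@49 -> ring=[48:NA,49:NB]
Op 6: route key 34: smallest pos >= 34 is 48 -> NA
Op 7: add NC@81 -> ring=[48:NA,49:NB,81:NC]

Answer: NA NA NA NA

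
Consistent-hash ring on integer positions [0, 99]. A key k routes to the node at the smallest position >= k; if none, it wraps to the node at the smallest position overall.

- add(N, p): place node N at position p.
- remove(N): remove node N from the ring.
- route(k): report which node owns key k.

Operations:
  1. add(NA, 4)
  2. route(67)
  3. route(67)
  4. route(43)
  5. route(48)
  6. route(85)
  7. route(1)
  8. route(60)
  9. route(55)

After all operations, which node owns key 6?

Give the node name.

Answer: NA

Derivation:
Op 1: add NA@4 -> ring=[4:NA]
Op 2: route key 67: none >= 67, wrap to smallest pos 4 -> NA
Op 3: route key 67: none >= 67, wrap to smallest pos 4 -> NA
Op 4: route key 43: none >= 43, wrap to smallest pos 4 -> NA
Op 5: route key 48: none >= 48, wrap to smallest pos 4 -> NA
Op 6: route key 85: none >= 85, wrap to smallest pos 4 -> NA
Op 7: route key 1: smallest pos >= 1 is 4 -> NA
Op 8: route key 60: none >= 60, wrap to smallest pos 4 -> NA
Op 9: route key 55: none >= 55, wrap to smallest pos 4 -> NA
Final route key 6: none >= 6, wrap to smallest pos 4 -> NA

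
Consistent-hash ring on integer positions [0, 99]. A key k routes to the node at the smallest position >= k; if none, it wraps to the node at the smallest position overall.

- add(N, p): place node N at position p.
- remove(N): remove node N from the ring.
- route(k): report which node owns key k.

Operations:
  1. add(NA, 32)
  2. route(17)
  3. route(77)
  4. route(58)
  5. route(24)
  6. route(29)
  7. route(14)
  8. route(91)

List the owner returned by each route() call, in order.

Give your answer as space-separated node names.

Answer: NA NA NA NA NA NA NA

Derivation:
Op 1: add NA@32 -> ring=[32:NA]
Op 2: route key 17: smallest pos >= 17 is 32 -> NA
Op 3: route key 77: none >= 77, wrap to smallest pos 32 -> NA
Op 4: route key 58: none >= 58, wrap to smallest pos 32 -> NA
Op 5: route key 24: smallest pos >= 24 is 32 -> NA
Op 6: route key 29: smallest pos >= 29 is 32 -> NA
Op 7: route key 14: smallest pos >= 14 is 32 -> NA
Op 8: route key 91: none >= 91, wrap to smallest pos 32 -> NA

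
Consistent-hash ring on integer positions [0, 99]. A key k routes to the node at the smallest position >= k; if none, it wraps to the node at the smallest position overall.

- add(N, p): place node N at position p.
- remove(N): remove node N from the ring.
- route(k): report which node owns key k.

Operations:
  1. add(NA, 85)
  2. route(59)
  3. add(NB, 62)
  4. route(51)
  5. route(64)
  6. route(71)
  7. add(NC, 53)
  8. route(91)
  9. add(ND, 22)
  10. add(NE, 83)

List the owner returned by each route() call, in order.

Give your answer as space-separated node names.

Answer: NA NB NA NA NC

Derivation:
Op 1: add NA@85 -> ring=[85:NA]
Op 2: route key 59: smallest pos >= 59 is 85 -> NA
Op 3: add NB@62 -> ring=[62:NB,85:NA]
Op 4: route key 51: smallest pos >= 51 is 62 -> NB
Op 5: route key 64: smallest pos >= 64 is 85 -> NA
Op 6: route key 71: smallest pos >= 71 is 85 -> NA
Op 7: add NC@53 -> ring=[53:NC,62:NB,85:NA]
Op 8: route key 91: none >= 91, wrap to smallest pos 53 -> NC
Op 9: add ND@22 -> ring=[22:ND,53:NC,62:NB,85:NA]
Op 10: add NE@83 -> ring=[22:ND,53:NC,62:NB,83:NE,85:NA]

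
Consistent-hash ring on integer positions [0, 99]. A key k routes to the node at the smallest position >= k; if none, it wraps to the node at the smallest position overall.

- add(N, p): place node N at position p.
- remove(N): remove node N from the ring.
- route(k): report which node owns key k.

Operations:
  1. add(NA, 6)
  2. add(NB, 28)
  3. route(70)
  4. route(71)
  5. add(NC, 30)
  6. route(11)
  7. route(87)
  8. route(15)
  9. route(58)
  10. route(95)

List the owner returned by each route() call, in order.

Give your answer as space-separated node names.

Answer: NA NA NB NA NB NA NA

Derivation:
Op 1: add NA@6 -> ring=[6:NA]
Op 2: add NB@28 -> ring=[6:NA,28:NB]
Op 3: route key 70: none >= 70, wrap to smallest pos 6 -> NA
Op 4: route key 71: none >= 71, wrap to smallest pos 6 -> NA
Op 5: add NC@30 -> ring=[6:NA,28:NB,30:NC]
Op 6: route key 11: smallest pos >= 11 is 28 -> NB
Op 7: route key 87: none >= 87, wrap to smallest pos 6 -> NA
Op 8: route key 15: smallest pos >= 15 is 28 -> NB
Op 9: route key 58: none >= 58, wrap to smallest pos 6 -> NA
Op 10: route key 95: none >= 95, wrap to smallest pos 6 -> NA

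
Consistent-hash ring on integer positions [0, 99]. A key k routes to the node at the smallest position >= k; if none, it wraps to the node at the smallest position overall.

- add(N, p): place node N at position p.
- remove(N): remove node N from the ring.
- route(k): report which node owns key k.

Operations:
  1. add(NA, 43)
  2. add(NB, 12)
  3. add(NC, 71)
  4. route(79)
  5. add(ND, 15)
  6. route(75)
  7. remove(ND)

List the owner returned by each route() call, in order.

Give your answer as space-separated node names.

Answer: NB NB

Derivation:
Op 1: add NA@43 -> ring=[43:NA]
Op 2: add NB@12 -> ring=[12:NB,43:NA]
Op 3: add NC@71 -> ring=[12:NB,43:NA,71:NC]
Op 4: route key 79: none >= 79, wrap to smallest pos 12 -> NB
Op 5: add ND@15 -> ring=[12:NB,15:ND,43:NA,71:NC]
Op 6: route key 75: none >= 75, wrap to smallest pos 12 -> NB
Op 7: remove ND -> ring=[12:NB,43:NA,71:NC]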